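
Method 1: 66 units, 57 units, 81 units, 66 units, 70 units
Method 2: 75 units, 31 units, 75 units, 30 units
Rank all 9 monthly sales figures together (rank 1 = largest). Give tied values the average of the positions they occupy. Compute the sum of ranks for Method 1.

Sorted (descending): 81, 75, 75, 70, 66, 66, 57, 31, 30
The 2 values of 75 occupy positions 2–3 → average rank (2+3)/2 = 2.5.
The 2 values of 66 occupy positions 5–6 → average rank (5+6)/2 = 5.5.
Method 1 values → pooled ranks: 66→5.5, 57→7, 81→1, 66→5.5, 70→4
Rank sum = 5.5 + 7 + 1 + 5.5 + 4 = 23

23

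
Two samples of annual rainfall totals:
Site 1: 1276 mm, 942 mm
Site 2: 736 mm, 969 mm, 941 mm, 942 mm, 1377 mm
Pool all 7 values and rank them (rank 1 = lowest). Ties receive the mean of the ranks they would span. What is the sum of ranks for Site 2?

18.5

Sorted (ascending): 736, 941, 942, 942, 969, 1276, 1377
The 2 values of 942 occupy positions 3–4 → average rank (3+4)/2 = 3.5.
Site 2 values → pooled ranks: 736→1, 969→5, 941→2, 942→3.5, 1377→7
Rank sum = 1 + 5 + 2 + 3.5 + 7 = 18.5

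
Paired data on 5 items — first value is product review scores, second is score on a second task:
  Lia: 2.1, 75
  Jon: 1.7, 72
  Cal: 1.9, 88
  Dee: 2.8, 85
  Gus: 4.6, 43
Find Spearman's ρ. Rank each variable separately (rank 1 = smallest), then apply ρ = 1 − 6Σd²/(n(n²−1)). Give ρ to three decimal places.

Ranks of variable 1: 3, 1, 2, 4, 5
Ranks of variable 2: 3, 2, 5, 4, 1
d = r₁ − r₂: 0, -1, -3, 0, 4
d²: 0, 1, 9, 0, 16; Σd² = 26
ρ = 1 − 6·26/(5·24) = 1 − 156/120 = -0.300

-0.300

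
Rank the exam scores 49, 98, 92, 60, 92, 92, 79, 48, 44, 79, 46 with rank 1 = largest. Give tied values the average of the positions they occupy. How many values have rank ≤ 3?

4

Sorted (descending): 98, 92, 92, 92, 79, 79, 60, 49, 48, 46, 44
The 3 values of 92 occupy positions 2–4 → average rank 3.
The 2 values of 79 occupy positions 5–6 → average rank (5+6)/2 = 5.5.
Ranks ≤ 3: {1, 3, 3, 3} → 4 values.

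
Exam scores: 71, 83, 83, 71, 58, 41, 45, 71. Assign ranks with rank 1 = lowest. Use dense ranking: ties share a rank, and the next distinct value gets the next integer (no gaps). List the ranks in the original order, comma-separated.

Sorted (ascending): 41, 45, 58, 71, 71, 71, 83, 83
The 3 values of 71 share dense rank 4.
The 2 values of 83 share dense rank 5.
Remaining distinct values take the next consecutive integers.

4, 5, 5, 4, 3, 1, 2, 4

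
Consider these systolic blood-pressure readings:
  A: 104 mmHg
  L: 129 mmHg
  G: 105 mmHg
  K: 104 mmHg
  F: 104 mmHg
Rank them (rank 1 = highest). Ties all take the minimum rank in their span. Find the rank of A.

3

Sorted (descending): 129, 105, 104, 104, 104
The 3 values of 104 occupy positions 3–5 → each gets rank 3.
A has value 104 mmHg → rank 3.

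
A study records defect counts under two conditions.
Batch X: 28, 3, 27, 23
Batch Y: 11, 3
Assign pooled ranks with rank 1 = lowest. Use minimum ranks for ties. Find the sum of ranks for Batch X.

Sorted (ascending): 3, 3, 11, 23, 27, 28
The 2 values of 3 occupy positions 1–2 → each gets rank 1.
Batch X values → pooled ranks: 28→6, 3→1, 27→5, 23→4
Rank sum = 6 + 1 + 5 + 4 = 16

16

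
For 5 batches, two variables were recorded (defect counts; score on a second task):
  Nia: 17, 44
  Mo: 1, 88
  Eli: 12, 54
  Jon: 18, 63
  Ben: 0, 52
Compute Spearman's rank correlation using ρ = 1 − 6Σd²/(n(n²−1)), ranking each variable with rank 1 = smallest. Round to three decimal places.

0.000

Ranks of variable 1: 4, 2, 3, 5, 1
Ranks of variable 2: 1, 5, 3, 4, 2
d = r₁ − r₂: 3, -3, 0, 1, -1
d²: 9, 9, 0, 1, 1; Σd² = 20
ρ = 1 − 6·20/(5·24) = 1 − 120/120 = 0.000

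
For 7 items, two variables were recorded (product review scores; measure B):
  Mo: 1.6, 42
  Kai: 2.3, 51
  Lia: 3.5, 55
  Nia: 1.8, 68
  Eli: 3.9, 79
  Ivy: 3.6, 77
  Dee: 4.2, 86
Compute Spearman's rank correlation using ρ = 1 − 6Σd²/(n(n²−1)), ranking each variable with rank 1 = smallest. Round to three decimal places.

Ranks of variable 1: 1, 3, 4, 2, 6, 5, 7
Ranks of variable 2: 1, 2, 3, 4, 6, 5, 7
d = r₁ − r₂: 0, 1, 1, -2, 0, 0, 0
d²: 0, 1, 1, 4, 0, 0, 0; Σd² = 6
ρ = 1 − 6·6/(7·48) = 1 − 36/336 = 0.893

0.893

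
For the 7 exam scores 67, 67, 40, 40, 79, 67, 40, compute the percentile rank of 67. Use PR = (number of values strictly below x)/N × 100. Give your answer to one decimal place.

N = 7.
Strictly below 67: 3. Equal to 67: 3.
PR = 3/7 × 100 = 42.9

42.9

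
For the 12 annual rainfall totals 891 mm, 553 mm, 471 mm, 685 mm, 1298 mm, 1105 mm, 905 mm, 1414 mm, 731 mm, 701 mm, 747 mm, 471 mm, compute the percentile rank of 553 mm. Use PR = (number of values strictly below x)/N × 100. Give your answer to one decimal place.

N = 12.
Strictly below 553: 2. Equal to 553: 1.
PR = 2/12 × 100 = 16.7

16.7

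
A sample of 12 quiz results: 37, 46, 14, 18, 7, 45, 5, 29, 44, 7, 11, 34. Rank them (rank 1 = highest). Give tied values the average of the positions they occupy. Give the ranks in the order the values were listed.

Sorted (descending): 46, 45, 44, 37, 34, 29, 18, 14, 11, 7, 7, 5
The 2 values of 7 occupy positions 10–11 → average rank (10+11)/2 = 10.5.

4, 1, 8, 7, 10.5, 2, 12, 6, 3, 10.5, 9, 5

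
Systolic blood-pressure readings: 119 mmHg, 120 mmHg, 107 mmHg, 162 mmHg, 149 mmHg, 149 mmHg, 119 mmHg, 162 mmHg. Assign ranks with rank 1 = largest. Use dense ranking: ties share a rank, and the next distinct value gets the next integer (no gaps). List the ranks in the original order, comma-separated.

Sorted (descending): 162, 162, 149, 149, 120, 119, 119, 107
The 2 values of 162 share dense rank 1.
The 2 values of 149 share dense rank 2.
The 2 values of 119 share dense rank 4.
Remaining distinct values take the next consecutive integers.

4, 3, 5, 1, 2, 2, 4, 1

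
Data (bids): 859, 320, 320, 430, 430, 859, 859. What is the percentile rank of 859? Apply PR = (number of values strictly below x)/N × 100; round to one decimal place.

57.1

N = 7.
Strictly below 859: 4. Equal to 859: 3.
PR = 4/7 × 100 = 57.1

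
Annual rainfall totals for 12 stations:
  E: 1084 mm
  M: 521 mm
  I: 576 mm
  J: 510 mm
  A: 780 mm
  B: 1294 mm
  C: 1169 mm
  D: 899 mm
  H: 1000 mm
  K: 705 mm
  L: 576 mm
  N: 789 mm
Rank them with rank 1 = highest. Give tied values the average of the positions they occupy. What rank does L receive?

9.5

Sorted (descending): 1294, 1169, 1084, 1000, 899, 789, 780, 705, 576, 576, 521, 510
The 2 values of 576 occupy positions 9–10 → average rank (9+10)/2 = 9.5.
L has value 576 mm → rank 9.5.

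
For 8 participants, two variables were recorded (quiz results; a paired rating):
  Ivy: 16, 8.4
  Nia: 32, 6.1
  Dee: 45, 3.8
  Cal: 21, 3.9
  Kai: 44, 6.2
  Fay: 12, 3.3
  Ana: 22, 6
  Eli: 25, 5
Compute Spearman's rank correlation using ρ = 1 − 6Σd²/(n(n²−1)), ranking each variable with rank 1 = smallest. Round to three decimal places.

0.119

Ranks of variable 1: 2, 6, 8, 3, 7, 1, 4, 5
Ranks of variable 2: 8, 6, 2, 3, 7, 1, 5, 4
d = r₁ − r₂: -6, 0, 6, 0, 0, 0, -1, 1
d²: 36, 0, 36, 0, 0, 0, 1, 1; Σd² = 74
ρ = 1 − 6·74/(8·63) = 1 − 444/504 = 0.119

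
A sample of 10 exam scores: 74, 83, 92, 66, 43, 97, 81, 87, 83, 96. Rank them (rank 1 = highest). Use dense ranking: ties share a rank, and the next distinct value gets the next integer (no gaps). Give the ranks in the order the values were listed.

7, 5, 3, 8, 9, 1, 6, 4, 5, 2

Sorted (descending): 97, 96, 92, 87, 83, 83, 81, 74, 66, 43
The 2 values of 83 share dense rank 5.
Remaining distinct values take the next consecutive integers.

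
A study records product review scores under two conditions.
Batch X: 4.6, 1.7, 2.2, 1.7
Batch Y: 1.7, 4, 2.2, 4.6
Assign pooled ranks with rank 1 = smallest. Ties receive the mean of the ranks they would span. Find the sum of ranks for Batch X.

Sorted (ascending): 1.7, 1.7, 1.7, 2.2, 2.2, 4, 4.6, 4.6
The 3 values of 1.7 occupy positions 1–3 → average rank 2.
The 2 values of 2.2 occupy positions 4–5 → average rank (4+5)/2 = 4.5.
The 2 values of 4.6 occupy positions 7–8 → average rank (7+8)/2 = 7.5.
Batch X values → pooled ranks: 4.6→7.5, 1.7→2, 2.2→4.5, 1.7→2
Rank sum = 7.5 + 2 + 4.5 + 2 = 16

16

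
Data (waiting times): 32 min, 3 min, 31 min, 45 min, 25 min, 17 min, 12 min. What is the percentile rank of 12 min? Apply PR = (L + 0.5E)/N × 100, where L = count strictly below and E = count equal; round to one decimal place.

21.4

N = 7.
Strictly below 12: 1. Equal to 12: 1.
PR = (1 + 0.5·1)/7 × 100 = 21.4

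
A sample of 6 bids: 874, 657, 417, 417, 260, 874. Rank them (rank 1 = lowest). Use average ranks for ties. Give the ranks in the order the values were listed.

Sorted (ascending): 260, 417, 417, 657, 874, 874
The 2 values of 417 occupy positions 2–3 → average rank (2+3)/2 = 2.5.
The 2 values of 874 occupy positions 5–6 → average rank (5+6)/2 = 5.5.

5.5, 4, 2.5, 2.5, 1, 5.5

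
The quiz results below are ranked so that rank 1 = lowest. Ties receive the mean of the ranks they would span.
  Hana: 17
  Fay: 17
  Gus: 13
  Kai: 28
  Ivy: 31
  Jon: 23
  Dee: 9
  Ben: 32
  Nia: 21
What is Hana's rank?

Sorted (ascending): 9, 13, 17, 17, 21, 23, 28, 31, 32
The 2 values of 17 occupy positions 3–4 → average rank (3+4)/2 = 3.5.
Hana has value 17 → rank 3.5.

3.5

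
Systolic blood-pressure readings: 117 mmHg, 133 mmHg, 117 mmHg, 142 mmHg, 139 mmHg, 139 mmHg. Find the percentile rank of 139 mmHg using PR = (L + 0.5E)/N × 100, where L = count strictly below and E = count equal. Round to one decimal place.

N = 6.
Strictly below 139: 3. Equal to 139: 2.
PR = (3 + 0.5·2)/6 × 100 = 66.7

66.7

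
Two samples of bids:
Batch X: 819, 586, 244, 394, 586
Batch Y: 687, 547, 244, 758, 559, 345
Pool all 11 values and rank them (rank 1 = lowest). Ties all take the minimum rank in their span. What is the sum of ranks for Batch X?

30

Sorted (ascending): 244, 244, 345, 394, 547, 559, 586, 586, 687, 758, 819
The 2 values of 244 occupy positions 1–2 → each gets rank 1.
The 2 values of 586 occupy positions 7–8 → each gets rank 7.
Batch X values → pooled ranks: 819→11, 586→7, 244→1, 394→4, 586→7
Rank sum = 11 + 7 + 1 + 4 + 7 = 30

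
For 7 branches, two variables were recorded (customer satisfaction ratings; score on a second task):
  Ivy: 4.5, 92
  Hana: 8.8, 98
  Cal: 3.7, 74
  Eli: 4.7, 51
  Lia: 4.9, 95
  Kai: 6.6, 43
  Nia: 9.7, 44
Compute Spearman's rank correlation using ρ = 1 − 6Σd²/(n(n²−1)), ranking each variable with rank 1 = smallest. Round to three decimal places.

-0.143

Ranks of variable 1: 2, 6, 1, 3, 4, 5, 7
Ranks of variable 2: 5, 7, 4, 3, 6, 1, 2
d = r₁ − r₂: -3, -1, -3, 0, -2, 4, 5
d²: 9, 1, 9, 0, 4, 16, 25; Σd² = 64
ρ = 1 − 6·64/(7·48) = 1 − 384/336 = -0.143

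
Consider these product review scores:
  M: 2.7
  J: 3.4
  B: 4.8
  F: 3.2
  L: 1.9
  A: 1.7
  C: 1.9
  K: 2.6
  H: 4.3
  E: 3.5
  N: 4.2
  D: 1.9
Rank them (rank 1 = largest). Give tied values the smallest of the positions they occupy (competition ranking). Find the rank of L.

Sorted (descending): 4.8, 4.3, 4.2, 3.5, 3.4, 3.2, 2.7, 2.6, 1.9, 1.9, 1.9, 1.7
The 3 values of 1.9 occupy positions 9–11 → each gets rank 9.
L has value 1.9 → rank 9.

9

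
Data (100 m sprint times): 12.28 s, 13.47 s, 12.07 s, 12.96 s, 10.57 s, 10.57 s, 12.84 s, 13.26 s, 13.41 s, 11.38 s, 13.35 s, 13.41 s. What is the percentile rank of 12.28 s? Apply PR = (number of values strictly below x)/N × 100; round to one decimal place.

N = 12.
Strictly below 12.28: 4. Equal to 12.28: 1.
PR = 4/12 × 100 = 33.3

33.3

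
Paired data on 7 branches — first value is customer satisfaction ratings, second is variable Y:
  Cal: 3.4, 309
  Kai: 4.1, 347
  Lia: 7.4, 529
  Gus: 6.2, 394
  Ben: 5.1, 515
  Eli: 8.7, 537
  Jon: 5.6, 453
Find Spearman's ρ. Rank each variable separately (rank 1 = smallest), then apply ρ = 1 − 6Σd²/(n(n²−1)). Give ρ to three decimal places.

0.857

Ranks of variable 1: 1, 2, 6, 5, 3, 7, 4
Ranks of variable 2: 1, 2, 6, 3, 5, 7, 4
d = r₁ − r₂: 0, 0, 0, 2, -2, 0, 0
d²: 0, 0, 0, 4, 4, 0, 0; Σd² = 8
ρ = 1 − 6·8/(7·48) = 1 − 48/336 = 0.857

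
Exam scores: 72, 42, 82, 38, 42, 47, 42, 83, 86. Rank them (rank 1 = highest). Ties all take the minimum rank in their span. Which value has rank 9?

38

Sorted (descending): 86, 83, 82, 72, 47, 42, 42, 42, 38
The 3 values of 42 occupy positions 6–8 → each gets rank 6.
Rank 9 → value 38.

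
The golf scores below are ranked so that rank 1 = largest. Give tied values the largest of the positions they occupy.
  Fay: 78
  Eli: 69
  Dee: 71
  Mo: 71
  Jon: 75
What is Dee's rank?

Sorted (descending): 78, 75, 71, 71, 69
The 2 values of 71 occupy positions 3–4 → each gets rank 4.
Dee has value 71 → rank 4.

4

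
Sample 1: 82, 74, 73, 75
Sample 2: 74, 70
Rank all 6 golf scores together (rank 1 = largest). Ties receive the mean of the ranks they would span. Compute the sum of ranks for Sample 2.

Sorted (descending): 82, 75, 74, 74, 73, 70
The 2 values of 74 occupy positions 3–4 → average rank (3+4)/2 = 3.5.
Sample 2 values → pooled ranks: 74→3.5, 70→6
Rank sum = 3.5 + 6 = 9.5

9.5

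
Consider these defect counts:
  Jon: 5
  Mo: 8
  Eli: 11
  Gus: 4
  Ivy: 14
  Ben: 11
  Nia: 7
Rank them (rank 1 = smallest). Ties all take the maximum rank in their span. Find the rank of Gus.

1

Sorted (ascending): 4, 5, 7, 8, 11, 11, 14
The 2 values of 11 occupy positions 5–6 → each gets rank 6.
Gus has value 4 → rank 1.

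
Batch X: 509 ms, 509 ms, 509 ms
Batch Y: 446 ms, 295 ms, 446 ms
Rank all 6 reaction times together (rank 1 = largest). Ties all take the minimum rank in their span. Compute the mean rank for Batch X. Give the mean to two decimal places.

1.00

Sorted (descending): 509, 509, 509, 446, 446, 295
The 3 values of 509 occupy positions 1–3 → each gets rank 1.
The 2 values of 446 occupy positions 4–5 → each gets rank 4.
Batch X values → pooled ranks: 509→1, 509→1, 509→1
Mean rank = (1 + 1 + 1) / 3 = 1.00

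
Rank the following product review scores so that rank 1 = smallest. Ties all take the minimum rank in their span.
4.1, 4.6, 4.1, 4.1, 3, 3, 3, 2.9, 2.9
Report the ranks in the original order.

6, 9, 6, 6, 3, 3, 3, 1, 1

Sorted (ascending): 2.9, 2.9, 3, 3, 3, 4.1, 4.1, 4.1, 4.6
The 2 values of 2.9 occupy positions 1–2 → each gets rank 1.
The 3 values of 3 occupy positions 3–5 → each gets rank 3.
The 3 values of 4.1 occupy positions 6–8 → each gets rank 6.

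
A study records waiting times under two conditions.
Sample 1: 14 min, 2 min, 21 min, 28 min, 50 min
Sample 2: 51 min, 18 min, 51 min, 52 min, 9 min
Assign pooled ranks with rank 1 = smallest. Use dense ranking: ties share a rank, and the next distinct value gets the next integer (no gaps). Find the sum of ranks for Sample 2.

31

Sorted (ascending): 2, 9, 14, 18, 21, 28, 50, 51, 51, 52
The 2 values of 51 share dense rank 8.
Remaining distinct values take the next consecutive integers.
Sample 2 values → pooled ranks: 51→8, 18→4, 51→8, 52→9, 9→2
Rank sum = 8 + 4 + 8 + 9 + 2 = 31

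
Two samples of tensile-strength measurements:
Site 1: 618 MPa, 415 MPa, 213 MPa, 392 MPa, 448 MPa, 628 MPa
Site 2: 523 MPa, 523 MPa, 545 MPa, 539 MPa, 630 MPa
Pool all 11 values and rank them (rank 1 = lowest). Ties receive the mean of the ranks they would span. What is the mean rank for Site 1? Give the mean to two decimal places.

4.83

Sorted (ascending): 213, 392, 415, 448, 523, 523, 539, 545, 618, 628, 630
The 2 values of 523 occupy positions 5–6 → average rank (5+6)/2 = 5.5.
Site 1 values → pooled ranks: 618→9, 415→3, 213→1, 392→2, 448→4, 628→10
Mean rank = (9 + 3 + 1 + 2 + 4 + 10) / 6 = 4.83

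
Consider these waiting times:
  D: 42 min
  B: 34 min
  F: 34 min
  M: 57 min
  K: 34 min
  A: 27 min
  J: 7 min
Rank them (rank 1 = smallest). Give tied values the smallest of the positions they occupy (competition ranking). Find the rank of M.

Sorted (ascending): 7, 27, 34, 34, 34, 42, 57
The 3 values of 34 occupy positions 3–5 → each gets rank 3.
M has value 57 min → rank 7.

7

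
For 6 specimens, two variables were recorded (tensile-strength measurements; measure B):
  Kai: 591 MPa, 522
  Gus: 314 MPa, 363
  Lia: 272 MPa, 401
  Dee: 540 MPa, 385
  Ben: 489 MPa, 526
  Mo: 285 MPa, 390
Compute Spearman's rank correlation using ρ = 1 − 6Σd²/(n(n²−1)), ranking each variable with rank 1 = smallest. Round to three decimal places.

0.200

Ranks of variable 1: 6, 3, 1, 5, 4, 2
Ranks of variable 2: 5, 1, 4, 2, 6, 3
d = r₁ − r₂: 1, 2, -3, 3, -2, -1
d²: 1, 4, 9, 9, 4, 1; Σd² = 28
ρ = 1 − 6·28/(6·35) = 1 − 168/210 = 0.200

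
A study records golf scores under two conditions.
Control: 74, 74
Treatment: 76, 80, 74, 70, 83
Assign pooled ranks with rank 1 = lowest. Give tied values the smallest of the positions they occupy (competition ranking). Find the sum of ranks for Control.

Sorted (ascending): 70, 74, 74, 74, 76, 80, 83
The 3 values of 74 occupy positions 2–4 → each gets rank 2.
Control values → pooled ranks: 74→2, 74→2
Rank sum = 2 + 2 = 4

4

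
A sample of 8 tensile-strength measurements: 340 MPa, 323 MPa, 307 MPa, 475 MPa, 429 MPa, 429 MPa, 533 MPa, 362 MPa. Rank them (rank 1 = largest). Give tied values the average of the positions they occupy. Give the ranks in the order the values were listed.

6, 7, 8, 2, 3.5, 3.5, 1, 5

Sorted (descending): 533, 475, 429, 429, 362, 340, 323, 307
The 2 values of 429 occupy positions 3–4 → average rank (3+4)/2 = 3.5.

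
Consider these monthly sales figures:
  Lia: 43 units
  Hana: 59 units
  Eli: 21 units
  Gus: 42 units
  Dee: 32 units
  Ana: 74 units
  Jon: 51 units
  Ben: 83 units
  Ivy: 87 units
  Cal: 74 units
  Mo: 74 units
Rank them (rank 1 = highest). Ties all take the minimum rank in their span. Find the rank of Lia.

8

Sorted (descending): 87, 83, 74, 74, 74, 59, 51, 43, 42, 32, 21
The 3 values of 74 occupy positions 3–5 → each gets rank 3.
Lia has value 43 units → rank 8.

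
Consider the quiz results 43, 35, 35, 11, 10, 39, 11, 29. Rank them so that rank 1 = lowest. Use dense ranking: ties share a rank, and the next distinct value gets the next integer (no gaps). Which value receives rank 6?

43

Sorted (ascending): 10, 11, 11, 29, 35, 35, 39, 43
The 2 values of 11 share dense rank 2.
The 2 values of 35 share dense rank 4.
Remaining distinct values take the next consecutive integers.
Rank 6 → value 43.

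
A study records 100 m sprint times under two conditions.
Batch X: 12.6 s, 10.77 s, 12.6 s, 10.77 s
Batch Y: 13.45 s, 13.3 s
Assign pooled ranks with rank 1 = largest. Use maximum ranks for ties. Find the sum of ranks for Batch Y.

3

Sorted (descending): 13.45, 13.3, 12.6, 12.6, 10.77, 10.77
The 2 values of 12.6 occupy positions 3–4 → each gets rank 4.
The 2 values of 10.77 occupy positions 5–6 → each gets rank 6.
Batch Y values → pooled ranks: 13.45→1, 13.3→2
Rank sum = 1 + 2 = 3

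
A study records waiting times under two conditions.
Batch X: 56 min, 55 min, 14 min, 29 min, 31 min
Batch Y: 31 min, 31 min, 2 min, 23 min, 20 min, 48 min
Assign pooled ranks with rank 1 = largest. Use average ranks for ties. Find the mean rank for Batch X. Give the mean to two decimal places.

Sorted (descending): 56, 55, 48, 31, 31, 31, 29, 23, 20, 14, 2
The 3 values of 31 occupy positions 4–6 → average rank 5.
Batch X values → pooled ranks: 56→1, 55→2, 14→10, 29→7, 31→5
Mean rank = (1 + 2 + 10 + 7 + 5) / 5 = 5.00

5.00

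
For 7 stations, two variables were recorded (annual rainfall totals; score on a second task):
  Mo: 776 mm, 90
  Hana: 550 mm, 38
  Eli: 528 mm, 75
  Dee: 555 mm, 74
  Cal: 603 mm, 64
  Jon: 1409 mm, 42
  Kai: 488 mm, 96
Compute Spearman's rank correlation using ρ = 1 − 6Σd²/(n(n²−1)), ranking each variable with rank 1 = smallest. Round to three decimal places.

-0.393

Ranks of variable 1: 6, 3, 2, 4, 5, 7, 1
Ranks of variable 2: 6, 1, 5, 4, 3, 2, 7
d = r₁ − r₂: 0, 2, -3, 0, 2, 5, -6
d²: 0, 4, 9, 0, 4, 25, 36; Σd² = 78
ρ = 1 − 6·78/(7·48) = 1 − 468/336 = -0.393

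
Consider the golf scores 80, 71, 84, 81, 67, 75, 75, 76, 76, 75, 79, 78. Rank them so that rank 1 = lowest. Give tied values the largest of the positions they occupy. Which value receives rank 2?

Sorted (ascending): 67, 71, 75, 75, 75, 76, 76, 78, 79, 80, 81, 84
The 3 values of 75 occupy positions 3–5 → each gets rank 5.
The 2 values of 76 occupy positions 6–7 → each gets rank 7.
Rank 2 → value 71.

71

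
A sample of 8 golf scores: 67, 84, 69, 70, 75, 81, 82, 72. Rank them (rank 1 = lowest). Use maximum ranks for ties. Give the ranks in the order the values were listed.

Sorted (ascending): 67, 69, 70, 72, 75, 81, 82, 84
No ties — each value takes its position as its rank.

1, 8, 2, 3, 5, 6, 7, 4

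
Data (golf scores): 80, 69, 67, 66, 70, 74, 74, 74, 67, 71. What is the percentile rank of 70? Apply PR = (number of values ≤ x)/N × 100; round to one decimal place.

50.0

N = 10.
Strictly below 70: 4. Equal to 70: 1.
PR = 5/10 × 100 = 50.0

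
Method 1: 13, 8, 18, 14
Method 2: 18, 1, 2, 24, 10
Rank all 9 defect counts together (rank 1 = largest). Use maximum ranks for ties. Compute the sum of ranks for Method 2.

27

Sorted (descending): 24, 18, 18, 14, 13, 10, 8, 2, 1
The 2 values of 18 occupy positions 2–3 → each gets rank 3.
Method 2 values → pooled ranks: 18→3, 1→9, 2→8, 24→1, 10→6
Rank sum = 3 + 9 + 8 + 1 + 6 = 27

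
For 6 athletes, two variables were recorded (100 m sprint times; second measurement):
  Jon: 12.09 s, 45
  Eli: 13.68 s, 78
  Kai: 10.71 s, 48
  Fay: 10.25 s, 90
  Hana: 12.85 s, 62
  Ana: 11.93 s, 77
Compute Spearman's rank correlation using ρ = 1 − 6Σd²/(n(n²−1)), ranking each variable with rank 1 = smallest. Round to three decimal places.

-0.143

Ranks of variable 1: 4, 6, 2, 1, 5, 3
Ranks of variable 2: 1, 5, 2, 6, 3, 4
d = r₁ − r₂: 3, 1, 0, -5, 2, -1
d²: 9, 1, 0, 25, 4, 1; Σd² = 40
ρ = 1 − 6·40/(6·35) = 1 − 240/210 = -0.143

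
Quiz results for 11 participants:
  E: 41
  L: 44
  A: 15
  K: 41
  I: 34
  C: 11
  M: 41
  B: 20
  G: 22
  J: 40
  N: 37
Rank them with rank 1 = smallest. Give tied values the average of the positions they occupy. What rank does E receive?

9

Sorted (ascending): 11, 15, 20, 22, 34, 37, 40, 41, 41, 41, 44
The 3 values of 41 occupy positions 8–10 → average rank 9.
E has value 41 → rank 9.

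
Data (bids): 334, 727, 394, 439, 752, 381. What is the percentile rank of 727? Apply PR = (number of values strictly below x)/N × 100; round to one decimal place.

N = 6.
Strictly below 727: 4. Equal to 727: 1.
PR = 4/6 × 100 = 66.7

66.7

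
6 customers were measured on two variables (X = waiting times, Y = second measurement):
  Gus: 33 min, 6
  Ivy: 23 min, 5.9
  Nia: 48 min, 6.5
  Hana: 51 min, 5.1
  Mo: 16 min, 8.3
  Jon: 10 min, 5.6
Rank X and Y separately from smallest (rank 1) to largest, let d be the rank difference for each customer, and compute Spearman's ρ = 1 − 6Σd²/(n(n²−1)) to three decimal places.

Ranks of variable 1: 4, 3, 5, 6, 2, 1
Ranks of variable 2: 4, 3, 5, 1, 6, 2
d = r₁ − r₂: 0, 0, 0, 5, -4, -1
d²: 0, 0, 0, 25, 16, 1; Σd² = 42
ρ = 1 − 6·42/(6·35) = 1 − 252/210 = -0.200

-0.200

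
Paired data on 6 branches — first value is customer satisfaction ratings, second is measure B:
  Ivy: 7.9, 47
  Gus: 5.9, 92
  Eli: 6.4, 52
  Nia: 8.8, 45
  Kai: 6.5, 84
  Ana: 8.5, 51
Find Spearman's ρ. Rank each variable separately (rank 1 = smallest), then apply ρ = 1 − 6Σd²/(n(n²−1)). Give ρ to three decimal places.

-0.886

Ranks of variable 1: 4, 1, 2, 6, 3, 5
Ranks of variable 2: 2, 6, 4, 1, 5, 3
d = r₁ − r₂: 2, -5, -2, 5, -2, 2
d²: 4, 25, 4, 25, 4, 4; Σd² = 66
ρ = 1 − 6·66/(6·35) = 1 − 396/210 = -0.886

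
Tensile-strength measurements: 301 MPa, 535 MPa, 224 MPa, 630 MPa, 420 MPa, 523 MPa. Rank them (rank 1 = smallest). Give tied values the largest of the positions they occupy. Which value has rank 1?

Sorted (ascending): 224, 301, 420, 523, 535, 630
No ties — each value takes its position as its rank.
Rank 1 → value 224.

224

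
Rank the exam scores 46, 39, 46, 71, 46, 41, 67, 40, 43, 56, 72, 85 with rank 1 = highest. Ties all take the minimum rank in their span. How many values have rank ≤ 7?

Sorted (descending): 85, 72, 71, 67, 56, 46, 46, 46, 43, 41, 40, 39
The 3 values of 46 occupy positions 6–8 → each gets rank 6.
Ranks ≤ 7: {1, 2, 3, 4, 5, 6, 6, 6} → 8 values.

8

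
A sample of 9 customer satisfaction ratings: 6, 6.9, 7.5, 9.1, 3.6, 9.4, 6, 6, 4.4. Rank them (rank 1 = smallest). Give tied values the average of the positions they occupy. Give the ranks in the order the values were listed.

4, 6, 7, 8, 1, 9, 4, 4, 2

Sorted (ascending): 3.6, 4.4, 6, 6, 6, 6.9, 7.5, 9.1, 9.4
The 3 values of 6 occupy positions 3–5 → average rank 4.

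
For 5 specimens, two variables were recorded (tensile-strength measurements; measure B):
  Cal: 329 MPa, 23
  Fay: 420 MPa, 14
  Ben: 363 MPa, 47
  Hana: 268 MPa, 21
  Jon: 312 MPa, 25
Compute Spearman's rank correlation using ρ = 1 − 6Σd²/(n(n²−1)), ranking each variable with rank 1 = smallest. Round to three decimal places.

Ranks of variable 1: 3, 5, 4, 1, 2
Ranks of variable 2: 3, 1, 5, 2, 4
d = r₁ − r₂: 0, 4, -1, -1, -2
d²: 0, 16, 1, 1, 4; Σd² = 22
ρ = 1 − 6·22/(5·24) = 1 − 132/120 = -0.100

-0.100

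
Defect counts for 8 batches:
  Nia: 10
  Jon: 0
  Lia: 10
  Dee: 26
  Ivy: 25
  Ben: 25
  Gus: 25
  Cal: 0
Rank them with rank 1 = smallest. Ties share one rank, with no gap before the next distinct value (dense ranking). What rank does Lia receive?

Sorted (ascending): 0, 0, 10, 10, 25, 25, 25, 26
The 2 values of 0 share dense rank 1.
The 2 values of 10 share dense rank 2.
The 3 values of 25 share dense rank 3.
Remaining distinct values take the next consecutive integers.
Lia has value 10 → rank 2.

2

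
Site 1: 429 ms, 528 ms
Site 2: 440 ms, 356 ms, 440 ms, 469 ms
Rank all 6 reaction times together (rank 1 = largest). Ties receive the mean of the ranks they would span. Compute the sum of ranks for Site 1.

6

Sorted (descending): 528, 469, 440, 440, 429, 356
The 2 values of 440 occupy positions 3–4 → average rank (3+4)/2 = 3.5.
Site 1 values → pooled ranks: 429→5, 528→1
Rank sum = 5 + 1 = 6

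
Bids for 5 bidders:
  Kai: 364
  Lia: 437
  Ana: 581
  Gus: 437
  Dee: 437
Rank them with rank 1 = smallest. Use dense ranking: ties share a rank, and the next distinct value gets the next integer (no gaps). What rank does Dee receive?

2

Sorted (ascending): 364, 437, 437, 437, 581
The 3 values of 437 share dense rank 2.
Remaining distinct values take the next consecutive integers.
Dee has value 437 → rank 2.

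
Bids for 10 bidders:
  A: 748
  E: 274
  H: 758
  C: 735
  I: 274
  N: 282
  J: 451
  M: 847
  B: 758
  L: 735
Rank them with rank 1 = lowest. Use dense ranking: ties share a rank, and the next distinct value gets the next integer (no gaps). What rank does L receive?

4

Sorted (ascending): 274, 274, 282, 451, 735, 735, 748, 758, 758, 847
The 2 values of 274 share dense rank 1.
The 2 values of 735 share dense rank 4.
The 2 values of 758 share dense rank 6.
Remaining distinct values take the next consecutive integers.
L has value 735 → rank 4.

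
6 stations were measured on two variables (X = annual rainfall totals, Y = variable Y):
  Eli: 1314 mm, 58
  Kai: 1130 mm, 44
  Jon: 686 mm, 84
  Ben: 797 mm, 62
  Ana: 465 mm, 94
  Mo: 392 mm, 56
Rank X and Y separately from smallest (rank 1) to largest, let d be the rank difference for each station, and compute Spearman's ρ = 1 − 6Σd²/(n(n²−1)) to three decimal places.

-0.314

Ranks of variable 1: 6, 5, 3, 4, 2, 1
Ranks of variable 2: 3, 1, 5, 4, 6, 2
d = r₁ − r₂: 3, 4, -2, 0, -4, -1
d²: 9, 16, 4, 0, 16, 1; Σd² = 46
ρ = 1 − 6·46/(6·35) = 1 − 276/210 = -0.314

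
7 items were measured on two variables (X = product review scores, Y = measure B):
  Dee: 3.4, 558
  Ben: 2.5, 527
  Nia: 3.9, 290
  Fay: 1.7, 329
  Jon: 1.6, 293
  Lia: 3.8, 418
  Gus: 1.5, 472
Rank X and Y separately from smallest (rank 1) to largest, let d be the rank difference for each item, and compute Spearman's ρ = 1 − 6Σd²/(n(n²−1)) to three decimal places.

Ranks of variable 1: 5, 4, 7, 3, 2, 6, 1
Ranks of variable 2: 7, 6, 1, 3, 2, 4, 5
d = r₁ − r₂: -2, -2, 6, 0, 0, 2, -4
d²: 4, 4, 36, 0, 0, 4, 16; Σd² = 64
ρ = 1 − 6·64/(7·48) = 1 − 384/336 = -0.143

-0.143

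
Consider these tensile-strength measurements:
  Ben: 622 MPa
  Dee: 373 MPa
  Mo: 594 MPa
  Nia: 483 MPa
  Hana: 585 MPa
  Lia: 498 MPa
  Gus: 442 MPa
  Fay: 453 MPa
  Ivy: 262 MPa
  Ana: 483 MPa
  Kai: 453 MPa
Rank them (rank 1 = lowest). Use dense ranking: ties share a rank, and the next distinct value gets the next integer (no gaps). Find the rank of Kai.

Sorted (ascending): 262, 373, 442, 453, 453, 483, 483, 498, 585, 594, 622
The 2 values of 453 share dense rank 4.
The 2 values of 483 share dense rank 5.
Remaining distinct values take the next consecutive integers.
Kai has value 453 MPa → rank 4.

4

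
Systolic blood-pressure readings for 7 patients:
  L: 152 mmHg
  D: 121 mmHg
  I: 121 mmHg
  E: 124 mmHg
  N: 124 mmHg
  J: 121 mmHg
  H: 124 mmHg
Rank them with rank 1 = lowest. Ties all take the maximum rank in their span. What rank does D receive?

3

Sorted (ascending): 121, 121, 121, 124, 124, 124, 152
The 3 values of 121 occupy positions 1–3 → each gets rank 3.
The 3 values of 124 occupy positions 4–6 → each gets rank 6.
D has value 121 mmHg → rank 3.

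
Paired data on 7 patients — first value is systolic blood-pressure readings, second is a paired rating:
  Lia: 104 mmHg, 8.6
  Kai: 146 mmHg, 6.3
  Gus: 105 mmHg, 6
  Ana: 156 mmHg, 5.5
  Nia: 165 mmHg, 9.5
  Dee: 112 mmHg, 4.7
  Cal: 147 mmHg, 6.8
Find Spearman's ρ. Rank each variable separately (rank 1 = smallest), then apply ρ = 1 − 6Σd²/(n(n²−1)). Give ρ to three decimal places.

0.179

Ranks of variable 1: 1, 4, 2, 6, 7, 3, 5
Ranks of variable 2: 6, 4, 3, 2, 7, 1, 5
d = r₁ − r₂: -5, 0, -1, 4, 0, 2, 0
d²: 25, 0, 1, 16, 0, 4, 0; Σd² = 46
ρ = 1 − 6·46/(7·48) = 1 − 276/336 = 0.179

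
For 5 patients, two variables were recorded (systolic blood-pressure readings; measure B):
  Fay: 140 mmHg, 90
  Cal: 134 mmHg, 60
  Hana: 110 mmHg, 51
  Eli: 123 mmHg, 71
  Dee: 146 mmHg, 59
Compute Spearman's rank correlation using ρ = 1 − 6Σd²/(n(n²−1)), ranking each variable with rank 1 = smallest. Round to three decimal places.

0.300

Ranks of variable 1: 4, 3, 1, 2, 5
Ranks of variable 2: 5, 3, 1, 4, 2
d = r₁ − r₂: -1, 0, 0, -2, 3
d²: 1, 0, 0, 4, 9; Σd² = 14
ρ = 1 − 6·14/(5·24) = 1 − 84/120 = 0.300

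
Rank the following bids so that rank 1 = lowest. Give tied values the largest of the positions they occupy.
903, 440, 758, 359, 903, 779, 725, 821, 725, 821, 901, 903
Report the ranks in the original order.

12, 2, 5, 1, 12, 6, 4, 8, 4, 8, 9, 12

Sorted (ascending): 359, 440, 725, 725, 758, 779, 821, 821, 901, 903, 903, 903
The 2 values of 725 occupy positions 3–4 → each gets rank 4.
The 2 values of 821 occupy positions 7–8 → each gets rank 8.
The 3 values of 903 occupy positions 10–12 → each gets rank 12.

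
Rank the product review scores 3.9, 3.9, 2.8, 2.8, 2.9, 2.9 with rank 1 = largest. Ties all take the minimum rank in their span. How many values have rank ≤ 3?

Sorted (descending): 3.9, 3.9, 2.9, 2.9, 2.8, 2.8
The 2 values of 3.9 occupy positions 1–2 → each gets rank 1.
The 2 values of 2.9 occupy positions 3–4 → each gets rank 3.
The 2 values of 2.8 occupy positions 5–6 → each gets rank 5.
Ranks ≤ 3: {1, 1, 3, 3} → 4 values.

4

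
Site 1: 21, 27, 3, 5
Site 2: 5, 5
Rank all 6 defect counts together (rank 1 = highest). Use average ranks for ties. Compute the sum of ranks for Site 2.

Sorted (descending): 27, 21, 5, 5, 5, 3
The 3 values of 5 occupy positions 3–5 → average rank 4.
Site 2 values → pooled ranks: 5→4, 5→4
Rank sum = 4 + 4 = 8

8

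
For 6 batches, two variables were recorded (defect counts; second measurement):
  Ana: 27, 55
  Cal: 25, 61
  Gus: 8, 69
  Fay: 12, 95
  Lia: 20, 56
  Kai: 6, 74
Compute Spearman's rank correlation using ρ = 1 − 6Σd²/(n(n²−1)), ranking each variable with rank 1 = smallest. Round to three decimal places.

Ranks of variable 1: 6, 5, 2, 3, 4, 1
Ranks of variable 2: 1, 3, 4, 6, 2, 5
d = r₁ − r₂: 5, 2, -2, -3, 2, -4
d²: 25, 4, 4, 9, 4, 16; Σd² = 62
ρ = 1 − 6·62/(6·35) = 1 − 372/210 = -0.771

-0.771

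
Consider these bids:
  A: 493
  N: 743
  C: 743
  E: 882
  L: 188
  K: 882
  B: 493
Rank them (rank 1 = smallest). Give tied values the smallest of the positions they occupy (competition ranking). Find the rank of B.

2

Sorted (ascending): 188, 493, 493, 743, 743, 882, 882
The 2 values of 493 occupy positions 2–3 → each gets rank 2.
The 2 values of 743 occupy positions 4–5 → each gets rank 4.
The 2 values of 882 occupy positions 6–7 → each gets rank 6.
B has value 493 → rank 2.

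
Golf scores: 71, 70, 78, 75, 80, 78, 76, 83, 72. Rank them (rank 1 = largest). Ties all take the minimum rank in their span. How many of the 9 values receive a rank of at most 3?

4

Sorted (descending): 83, 80, 78, 78, 76, 75, 72, 71, 70
The 2 values of 78 occupy positions 3–4 → each gets rank 3.
Ranks ≤ 3: {1, 2, 3, 3} → 4 values.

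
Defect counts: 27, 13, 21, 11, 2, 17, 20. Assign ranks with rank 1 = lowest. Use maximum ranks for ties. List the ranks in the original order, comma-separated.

7, 3, 6, 2, 1, 4, 5

Sorted (ascending): 2, 11, 13, 17, 20, 21, 27
No ties — each value takes its position as its rank.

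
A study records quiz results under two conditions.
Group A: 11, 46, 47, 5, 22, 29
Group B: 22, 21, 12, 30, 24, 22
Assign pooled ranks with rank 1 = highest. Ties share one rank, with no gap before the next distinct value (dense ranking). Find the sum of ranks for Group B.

35

Sorted (descending): 47, 46, 30, 29, 24, 22, 22, 22, 21, 12, 11, 5
The 3 values of 22 share dense rank 6.
Remaining distinct values take the next consecutive integers.
Group B values → pooled ranks: 22→6, 21→7, 12→8, 30→3, 24→5, 22→6
Rank sum = 6 + 7 + 8 + 3 + 5 + 6 = 35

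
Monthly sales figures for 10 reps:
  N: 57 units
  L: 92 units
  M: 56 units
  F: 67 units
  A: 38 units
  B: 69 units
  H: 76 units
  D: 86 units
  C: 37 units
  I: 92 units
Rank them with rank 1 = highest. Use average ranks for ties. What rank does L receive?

1.5

Sorted (descending): 92, 92, 86, 76, 69, 67, 57, 56, 38, 37
The 2 values of 92 occupy positions 1–2 → average rank (1+2)/2 = 1.5.
L has value 92 units → rank 1.5.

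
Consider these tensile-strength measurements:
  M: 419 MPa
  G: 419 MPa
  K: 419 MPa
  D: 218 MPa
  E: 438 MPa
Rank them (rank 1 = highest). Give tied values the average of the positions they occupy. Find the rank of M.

Sorted (descending): 438, 419, 419, 419, 218
The 3 values of 419 occupy positions 2–4 → average rank 3.
M has value 419 MPa → rank 3.

3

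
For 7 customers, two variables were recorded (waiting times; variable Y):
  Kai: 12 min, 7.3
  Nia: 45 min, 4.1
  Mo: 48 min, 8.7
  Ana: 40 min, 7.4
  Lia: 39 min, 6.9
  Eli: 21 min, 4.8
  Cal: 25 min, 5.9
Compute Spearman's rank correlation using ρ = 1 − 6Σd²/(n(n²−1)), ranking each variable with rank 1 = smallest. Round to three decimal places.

Ranks of variable 1: 1, 6, 7, 5, 4, 2, 3
Ranks of variable 2: 5, 1, 7, 6, 4, 2, 3
d = r₁ − r₂: -4, 5, 0, -1, 0, 0, 0
d²: 16, 25, 0, 1, 0, 0, 0; Σd² = 42
ρ = 1 − 6·42/(7·48) = 1 − 252/336 = 0.250

0.250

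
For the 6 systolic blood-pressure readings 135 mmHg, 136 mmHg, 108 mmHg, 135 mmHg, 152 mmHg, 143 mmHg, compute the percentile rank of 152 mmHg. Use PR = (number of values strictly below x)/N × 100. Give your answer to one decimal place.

N = 6.
Strictly below 152: 5. Equal to 152: 1.
PR = 5/6 × 100 = 83.3

83.3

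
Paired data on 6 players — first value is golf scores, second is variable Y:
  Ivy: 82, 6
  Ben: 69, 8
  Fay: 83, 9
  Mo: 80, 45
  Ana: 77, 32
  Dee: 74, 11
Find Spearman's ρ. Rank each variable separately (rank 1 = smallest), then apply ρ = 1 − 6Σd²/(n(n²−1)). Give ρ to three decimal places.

Ranks of variable 1: 5, 1, 6, 4, 3, 2
Ranks of variable 2: 1, 2, 3, 6, 5, 4
d = r₁ − r₂: 4, -1, 3, -2, -2, -2
d²: 16, 1, 9, 4, 4, 4; Σd² = 38
ρ = 1 − 6·38/(6·35) = 1 − 228/210 = -0.086

-0.086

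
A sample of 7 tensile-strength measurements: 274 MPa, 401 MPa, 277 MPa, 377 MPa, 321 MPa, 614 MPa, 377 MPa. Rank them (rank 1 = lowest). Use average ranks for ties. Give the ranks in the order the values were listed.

Sorted (ascending): 274, 277, 321, 377, 377, 401, 614
The 2 values of 377 occupy positions 4–5 → average rank (4+5)/2 = 4.5.

1, 6, 2, 4.5, 3, 7, 4.5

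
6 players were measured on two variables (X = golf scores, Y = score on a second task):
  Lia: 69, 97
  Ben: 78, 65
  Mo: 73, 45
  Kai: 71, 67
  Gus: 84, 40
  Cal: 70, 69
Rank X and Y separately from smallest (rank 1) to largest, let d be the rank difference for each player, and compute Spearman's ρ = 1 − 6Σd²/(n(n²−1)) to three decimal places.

Ranks of variable 1: 1, 5, 4, 3, 6, 2
Ranks of variable 2: 6, 3, 2, 4, 1, 5
d = r₁ − r₂: -5, 2, 2, -1, 5, -3
d²: 25, 4, 4, 1, 25, 9; Σd² = 68
ρ = 1 − 6·68/(6·35) = 1 − 408/210 = -0.943

-0.943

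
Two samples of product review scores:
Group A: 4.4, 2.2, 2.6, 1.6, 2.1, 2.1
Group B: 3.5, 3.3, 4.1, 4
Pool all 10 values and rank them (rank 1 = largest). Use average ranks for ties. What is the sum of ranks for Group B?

14

Sorted (descending): 4.4, 4.1, 4, 3.5, 3.3, 2.6, 2.2, 2.1, 2.1, 1.6
The 2 values of 2.1 occupy positions 8–9 → average rank (8+9)/2 = 8.5.
Group B values → pooled ranks: 3.5→4, 3.3→5, 4.1→2, 4→3
Rank sum = 4 + 5 + 2 + 3 = 14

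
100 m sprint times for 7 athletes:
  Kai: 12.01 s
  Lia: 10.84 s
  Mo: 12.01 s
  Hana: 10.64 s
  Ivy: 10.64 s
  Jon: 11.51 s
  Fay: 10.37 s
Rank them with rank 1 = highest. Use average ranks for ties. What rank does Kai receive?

Sorted (descending): 12.01, 12.01, 11.51, 10.84, 10.64, 10.64, 10.37
The 2 values of 12.01 occupy positions 1–2 → average rank (1+2)/2 = 1.5.
The 2 values of 10.64 occupy positions 5–6 → average rank (5+6)/2 = 5.5.
Kai has value 12.01 s → rank 1.5.

1.5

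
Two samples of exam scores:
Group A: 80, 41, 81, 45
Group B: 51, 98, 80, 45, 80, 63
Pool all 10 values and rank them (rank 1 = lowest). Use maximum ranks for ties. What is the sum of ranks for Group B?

Sorted (ascending): 41, 45, 45, 51, 63, 80, 80, 80, 81, 98
The 2 values of 45 occupy positions 2–3 → each gets rank 3.
The 3 values of 80 occupy positions 6–8 → each gets rank 8.
Group B values → pooled ranks: 51→4, 98→10, 80→8, 45→3, 80→8, 63→5
Rank sum = 4 + 10 + 8 + 3 + 8 + 5 = 38

38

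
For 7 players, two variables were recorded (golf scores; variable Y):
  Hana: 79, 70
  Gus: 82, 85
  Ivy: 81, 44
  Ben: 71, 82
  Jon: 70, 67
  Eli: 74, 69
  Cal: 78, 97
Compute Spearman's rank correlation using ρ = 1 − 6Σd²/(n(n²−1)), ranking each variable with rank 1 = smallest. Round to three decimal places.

Ranks of variable 1: 5, 7, 6, 2, 1, 3, 4
Ranks of variable 2: 4, 6, 1, 5, 2, 3, 7
d = r₁ − r₂: 1, 1, 5, -3, -1, 0, -3
d²: 1, 1, 25, 9, 1, 0, 9; Σd² = 46
ρ = 1 − 6·46/(7·48) = 1 − 276/336 = 0.179

0.179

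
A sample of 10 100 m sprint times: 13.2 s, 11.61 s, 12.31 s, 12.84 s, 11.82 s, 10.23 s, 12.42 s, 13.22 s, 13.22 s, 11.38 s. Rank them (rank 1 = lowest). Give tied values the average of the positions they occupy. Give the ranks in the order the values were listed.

8, 3, 5, 7, 4, 1, 6, 9.5, 9.5, 2

Sorted (ascending): 10.23, 11.38, 11.61, 11.82, 12.31, 12.42, 12.84, 13.2, 13.22, 13.22
The 2 values of 13.22 occupy positions 9–10 → average rank (9+10)/2 = 9.5.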